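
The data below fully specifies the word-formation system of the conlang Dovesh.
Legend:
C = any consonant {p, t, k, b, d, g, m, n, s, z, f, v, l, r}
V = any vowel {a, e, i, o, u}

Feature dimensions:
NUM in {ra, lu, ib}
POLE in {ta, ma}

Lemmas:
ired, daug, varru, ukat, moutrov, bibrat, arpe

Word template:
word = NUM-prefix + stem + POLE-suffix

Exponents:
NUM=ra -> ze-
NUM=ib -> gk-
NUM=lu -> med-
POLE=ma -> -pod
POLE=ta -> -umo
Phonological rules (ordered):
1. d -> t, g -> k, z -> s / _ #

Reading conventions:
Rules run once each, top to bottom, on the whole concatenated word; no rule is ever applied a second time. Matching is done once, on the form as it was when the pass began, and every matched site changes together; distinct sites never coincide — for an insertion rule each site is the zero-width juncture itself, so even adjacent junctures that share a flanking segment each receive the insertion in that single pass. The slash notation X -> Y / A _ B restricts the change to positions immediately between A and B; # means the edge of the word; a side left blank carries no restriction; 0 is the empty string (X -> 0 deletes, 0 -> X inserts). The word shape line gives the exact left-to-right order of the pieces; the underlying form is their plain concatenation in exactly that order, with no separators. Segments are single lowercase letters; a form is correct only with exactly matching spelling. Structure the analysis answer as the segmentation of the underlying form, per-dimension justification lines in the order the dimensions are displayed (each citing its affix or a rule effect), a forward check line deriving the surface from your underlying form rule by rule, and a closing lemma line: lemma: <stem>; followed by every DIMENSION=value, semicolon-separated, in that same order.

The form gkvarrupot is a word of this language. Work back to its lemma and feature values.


underlying: gk-varru-pod
NUM=ib - signalled by the affix gk-
POLE=ma - signalled by the affix -pod
check: gkvarrupod -> gkvarrupot
lemma: varru; NUM=ib; POLE=ma


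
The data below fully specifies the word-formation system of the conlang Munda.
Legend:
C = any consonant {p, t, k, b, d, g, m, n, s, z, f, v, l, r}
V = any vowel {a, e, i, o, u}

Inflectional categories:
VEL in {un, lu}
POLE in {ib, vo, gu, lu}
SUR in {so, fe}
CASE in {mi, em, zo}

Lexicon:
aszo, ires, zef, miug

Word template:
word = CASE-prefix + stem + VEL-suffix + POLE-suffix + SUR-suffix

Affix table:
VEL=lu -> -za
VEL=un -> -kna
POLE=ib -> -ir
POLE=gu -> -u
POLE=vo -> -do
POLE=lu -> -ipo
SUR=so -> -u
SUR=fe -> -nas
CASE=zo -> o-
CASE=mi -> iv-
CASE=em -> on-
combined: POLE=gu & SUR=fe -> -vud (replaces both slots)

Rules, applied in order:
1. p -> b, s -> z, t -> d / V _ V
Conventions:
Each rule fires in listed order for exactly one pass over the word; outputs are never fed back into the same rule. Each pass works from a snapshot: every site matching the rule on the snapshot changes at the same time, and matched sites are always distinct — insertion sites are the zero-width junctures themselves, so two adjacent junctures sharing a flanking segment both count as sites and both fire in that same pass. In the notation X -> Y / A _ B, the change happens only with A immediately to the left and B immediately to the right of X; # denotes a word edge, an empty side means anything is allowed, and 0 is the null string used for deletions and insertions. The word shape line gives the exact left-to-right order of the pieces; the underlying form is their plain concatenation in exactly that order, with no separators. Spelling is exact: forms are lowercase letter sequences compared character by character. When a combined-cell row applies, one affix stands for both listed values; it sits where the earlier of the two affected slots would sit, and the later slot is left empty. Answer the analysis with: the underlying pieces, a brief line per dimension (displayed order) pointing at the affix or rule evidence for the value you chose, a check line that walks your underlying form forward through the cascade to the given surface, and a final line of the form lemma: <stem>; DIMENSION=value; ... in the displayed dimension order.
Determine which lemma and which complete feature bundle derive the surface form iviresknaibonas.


underlying: iv-ires-kna-ipo-nas
VEL=un - signalled by the affix -kna
POLE=lu - signalled by the affix -ipo
SUR=fe - signalled by the affix -nas
CASE=mi - signalled by the affix iv-
check: iviresknaiponas -> iviresknaibonas
lemma: ires; VEL=un; POLE=lu; SUR=fe; CASE=mi


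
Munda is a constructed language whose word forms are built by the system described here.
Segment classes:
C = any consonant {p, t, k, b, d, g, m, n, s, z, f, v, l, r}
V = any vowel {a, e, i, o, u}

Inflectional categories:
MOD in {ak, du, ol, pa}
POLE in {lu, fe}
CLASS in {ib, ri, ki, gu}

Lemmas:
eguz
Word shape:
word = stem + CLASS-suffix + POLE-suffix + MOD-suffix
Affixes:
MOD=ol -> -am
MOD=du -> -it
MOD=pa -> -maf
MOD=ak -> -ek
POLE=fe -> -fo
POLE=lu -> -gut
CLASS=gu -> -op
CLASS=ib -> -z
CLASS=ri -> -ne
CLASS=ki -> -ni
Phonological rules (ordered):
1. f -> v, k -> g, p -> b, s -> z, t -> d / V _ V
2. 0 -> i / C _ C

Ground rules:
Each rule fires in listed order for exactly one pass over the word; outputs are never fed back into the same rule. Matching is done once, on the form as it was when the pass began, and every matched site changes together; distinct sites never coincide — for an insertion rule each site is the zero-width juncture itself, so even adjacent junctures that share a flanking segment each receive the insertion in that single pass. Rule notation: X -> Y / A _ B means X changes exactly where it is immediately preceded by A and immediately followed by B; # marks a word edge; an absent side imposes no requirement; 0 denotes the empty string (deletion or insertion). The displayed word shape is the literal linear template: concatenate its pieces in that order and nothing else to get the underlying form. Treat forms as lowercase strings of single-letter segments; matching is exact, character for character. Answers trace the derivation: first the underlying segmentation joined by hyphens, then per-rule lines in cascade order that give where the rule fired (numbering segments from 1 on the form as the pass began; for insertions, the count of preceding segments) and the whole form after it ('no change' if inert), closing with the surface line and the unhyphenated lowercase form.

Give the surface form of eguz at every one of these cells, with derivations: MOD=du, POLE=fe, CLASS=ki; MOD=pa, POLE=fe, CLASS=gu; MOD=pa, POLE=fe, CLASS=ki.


cell MOD=du, POLE=fe, CLASS=ki:
underlying: eguz-ni-fo-it
1. f -> v, k -> g, p -> b, s -> z, t -> d / V _ V: fires at position(s) 7: eguznivoit
2. 0 -> i / C _ C: inserts after position(s) 4: eguzinivoit
surface: eguzinivoit

cell MOD=pa, POLE=fe, CLASS=gu:
underlying: eguz-op-fo-maf
1. f -> v, k -> g, p -> b, s -> z, t -> d / V _ V: no change
2. 0 -> i / C _ C: inserts after position(s) 6: eguzopifomaf
surface: eguzopifomaf

cell MOD=pa, POLE=fe, CLASS=ki:
underlying: eguz-ni-fo-maf
1. f -> v, k -> g, p -> b, s -> z, t -> d / V _ V: fires at position(s) 7: eguznivomaf
2. 0 -> i / C _ C: inserts after position(s) 4: eguzinivomaf
surface: eguzinivomaf


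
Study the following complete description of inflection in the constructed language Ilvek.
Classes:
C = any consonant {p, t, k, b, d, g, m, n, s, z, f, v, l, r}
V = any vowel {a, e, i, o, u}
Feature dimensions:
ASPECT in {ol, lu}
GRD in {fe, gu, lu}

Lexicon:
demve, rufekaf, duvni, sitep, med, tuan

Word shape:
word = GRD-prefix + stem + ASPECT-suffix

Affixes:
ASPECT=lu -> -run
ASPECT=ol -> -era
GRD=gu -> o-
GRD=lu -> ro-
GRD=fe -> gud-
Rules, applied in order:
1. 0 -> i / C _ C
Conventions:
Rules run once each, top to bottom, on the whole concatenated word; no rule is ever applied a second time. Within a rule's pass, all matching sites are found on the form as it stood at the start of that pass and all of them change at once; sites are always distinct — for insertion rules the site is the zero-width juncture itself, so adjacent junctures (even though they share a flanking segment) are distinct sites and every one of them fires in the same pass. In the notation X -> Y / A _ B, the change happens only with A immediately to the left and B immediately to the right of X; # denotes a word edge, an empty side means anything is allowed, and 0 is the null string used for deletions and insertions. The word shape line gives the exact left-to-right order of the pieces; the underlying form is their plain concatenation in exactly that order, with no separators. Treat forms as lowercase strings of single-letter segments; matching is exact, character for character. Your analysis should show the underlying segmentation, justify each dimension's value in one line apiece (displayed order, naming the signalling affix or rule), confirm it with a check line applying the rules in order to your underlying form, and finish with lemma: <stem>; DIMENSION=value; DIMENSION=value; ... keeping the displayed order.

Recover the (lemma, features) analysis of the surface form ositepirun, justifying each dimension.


underlying: o-sitep-run
ASPECT=lu - signalled by the affix -run
GRD=gu - signalled by the affix o-
check: ositeprun -> ositepirun
lemma: sitep; ASPECT=lu; GRD=gu


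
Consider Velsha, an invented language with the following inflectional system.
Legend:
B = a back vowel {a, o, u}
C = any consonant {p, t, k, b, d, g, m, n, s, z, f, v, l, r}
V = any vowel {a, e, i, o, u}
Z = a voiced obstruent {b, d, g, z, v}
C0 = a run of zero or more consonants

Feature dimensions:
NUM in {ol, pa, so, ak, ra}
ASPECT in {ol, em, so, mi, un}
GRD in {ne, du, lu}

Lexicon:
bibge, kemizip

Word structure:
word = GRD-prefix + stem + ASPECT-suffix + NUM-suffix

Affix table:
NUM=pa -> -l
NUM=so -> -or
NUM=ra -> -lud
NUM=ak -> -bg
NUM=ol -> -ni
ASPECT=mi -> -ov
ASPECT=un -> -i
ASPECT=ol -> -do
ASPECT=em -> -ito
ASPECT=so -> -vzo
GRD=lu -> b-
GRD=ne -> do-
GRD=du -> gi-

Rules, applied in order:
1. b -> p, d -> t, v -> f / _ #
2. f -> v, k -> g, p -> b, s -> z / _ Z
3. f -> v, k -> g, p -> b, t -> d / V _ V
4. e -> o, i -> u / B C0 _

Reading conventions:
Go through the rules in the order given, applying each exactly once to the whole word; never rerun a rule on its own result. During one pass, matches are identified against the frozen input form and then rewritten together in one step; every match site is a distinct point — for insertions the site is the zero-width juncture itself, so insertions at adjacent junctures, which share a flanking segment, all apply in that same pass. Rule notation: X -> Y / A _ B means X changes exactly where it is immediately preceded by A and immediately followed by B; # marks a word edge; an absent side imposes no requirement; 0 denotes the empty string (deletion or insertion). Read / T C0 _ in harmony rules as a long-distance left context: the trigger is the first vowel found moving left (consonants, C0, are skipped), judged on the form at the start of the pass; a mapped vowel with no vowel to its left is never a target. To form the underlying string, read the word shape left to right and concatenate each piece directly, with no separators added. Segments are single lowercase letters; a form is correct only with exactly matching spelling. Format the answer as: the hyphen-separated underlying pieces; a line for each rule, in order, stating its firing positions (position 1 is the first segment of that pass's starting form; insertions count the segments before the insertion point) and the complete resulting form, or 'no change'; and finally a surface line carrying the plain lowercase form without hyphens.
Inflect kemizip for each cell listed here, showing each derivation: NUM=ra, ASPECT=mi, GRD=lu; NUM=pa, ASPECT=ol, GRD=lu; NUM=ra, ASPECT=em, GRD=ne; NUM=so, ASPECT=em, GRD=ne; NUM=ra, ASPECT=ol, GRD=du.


cell NUM=ra, ASPECT=mi, GRD=lu:
underlying: b-kemizip-ov-lud
1. b -> p, d -> t, v -> f / _ #: fires at position(s) 13: bkemizipovlut
2. f -> v, k -> g, p -> b, s -> z / _ Z: no change
3. f -> v, k -> g, p -> b, t -> d / V _ V: fires at position(s) 8: bkemizibovlut
4. e -> o, i -> u / B C0 _: no change
surface: bkemizibovlut

cell NUM=pa, ASPECT=ol, GRD=lu:
underlying: b-kemizip-do-l
1. b -> p, d -> t, v -> f / _ #: no change
2. f -> v, k -> g, p -> b, s -> z / _ Z: fires at position(s) 8: bkemizibdol
3. f -> v, k -> g, p -> b, t -> d / V _ V: no change
4. e -> o, i -> u / B C0 _: no change
surface: bkemizibdol

cell NUM=ra, ASPECT=em, GRD=ne:
underlying: do-kemizip-ito-lud
1. b -> p, d -> t, v -> f / _ #: fires at position(s) 15: dokemizipitolut
2. f -> v, k -> g, p -> b, s -> z / _ Z: no change
3. f -> v, k -> g, p -> b, t -> d / V _ V: fires at position(s) 3, 9, 11: dogemizibidolut
4. e -> o, i -> u / B C0 _: fires at position(s) 4: dogomizibidolut
surface: dogomizibidolut

cell NUM=so, ASPECT=em, GRD=ne:
underlying: do-kemizip-ito-or
1. b -> p, d -> t, v -> f / _ #: no change
2. f -> v, k -> g, p -> b, s -> z / _ Z: no change
3. f -> v, k -> g, p -> b, t -> d / V _ V: fires at position(s) 3, 9, 11: dogemizibidoor
4. e -> o, i -> u / B C0 _: fires at position(s) 4: dogomizibidoor
surface: dogomizibidoor

cell NUM=ra, ASPECT=ol, GRD=du:
underlying: gi-kemizip-do-lud
1. b -> p, d -> t, v -> f / _ #: fires at position(s) 14: gikemizipdolut
2. f -> v, k -> g, p -> b, s -> z / _ Z: fires at position(s) 9: gikemizibdolut
3. f -> v, k -> g, p -> b, t -> d / V _ V: fires at position(s) 3: gigemizibdolut
4. e -> o, i -> u / B C0 _: no change
surface: gigemizibdolut


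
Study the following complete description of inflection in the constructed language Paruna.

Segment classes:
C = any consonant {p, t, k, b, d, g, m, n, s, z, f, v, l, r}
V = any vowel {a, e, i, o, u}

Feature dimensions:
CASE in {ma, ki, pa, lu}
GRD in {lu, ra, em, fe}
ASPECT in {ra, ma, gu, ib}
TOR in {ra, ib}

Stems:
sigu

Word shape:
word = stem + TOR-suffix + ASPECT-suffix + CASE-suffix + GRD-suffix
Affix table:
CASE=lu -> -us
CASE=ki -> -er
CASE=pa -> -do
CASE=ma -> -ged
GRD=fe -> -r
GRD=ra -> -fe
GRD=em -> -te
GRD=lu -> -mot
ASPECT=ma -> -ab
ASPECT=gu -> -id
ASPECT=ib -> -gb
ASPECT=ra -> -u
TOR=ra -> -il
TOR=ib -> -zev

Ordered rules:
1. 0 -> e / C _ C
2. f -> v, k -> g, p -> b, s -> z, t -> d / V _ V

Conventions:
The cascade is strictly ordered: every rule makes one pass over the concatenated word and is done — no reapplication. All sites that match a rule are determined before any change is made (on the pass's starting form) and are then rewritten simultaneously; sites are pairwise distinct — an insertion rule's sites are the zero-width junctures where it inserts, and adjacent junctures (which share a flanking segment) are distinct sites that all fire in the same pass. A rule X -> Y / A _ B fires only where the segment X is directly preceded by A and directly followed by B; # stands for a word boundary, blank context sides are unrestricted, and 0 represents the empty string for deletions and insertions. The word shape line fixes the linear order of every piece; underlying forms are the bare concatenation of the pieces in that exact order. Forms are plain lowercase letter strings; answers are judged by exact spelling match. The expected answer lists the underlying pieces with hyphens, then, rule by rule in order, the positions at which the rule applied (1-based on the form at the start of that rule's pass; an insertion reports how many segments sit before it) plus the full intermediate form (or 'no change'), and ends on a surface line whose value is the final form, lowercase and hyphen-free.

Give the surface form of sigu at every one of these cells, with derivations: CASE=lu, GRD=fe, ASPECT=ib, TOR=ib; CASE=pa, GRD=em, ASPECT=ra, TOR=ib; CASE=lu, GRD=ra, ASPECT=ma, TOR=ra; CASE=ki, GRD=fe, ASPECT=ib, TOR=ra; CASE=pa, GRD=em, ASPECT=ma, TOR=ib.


cell CASE=lu, GRD=fe, ASPECT=ib, TOR=ib:
underlying: sigu-zev-gb-us-r
1. 0 -> e / C _ C: inserts after position(s) 7, 8, 11: siguzevegebuser
2. f -> v, k -> g, p -> b, s -> z, t -> d / V _ V: fires at position(s) 13: siguzevegebuzer
surface: siguzevegebuzer

cell CASE=pa, GRD=em, ASPECT=ra, TOR=ib:
underlying: sigu-zev-u-do-te
1. 0 -> e / C _ C: no change
2. f -> v, k -> g, p -> b, s -> z, t -> d / V _ V: fires at position(s) 11: siguzevudode
surface: siguzevudode

cell CASE=lu, GRD=ra, ASPECT=ma, TOR=ra:
underlying: sigu-il-ab-us-fe
1. 0 -> e / C _ C: inserts after position(s) 10: siguilabusefe
2. f -> v, k -> g, p -> b, s -> z, t -> d / V _ V: fires at position(s) 10, 12: siguilabuzeve
surface: siguilabuzeve

cell CASE=ki, GRD=fe, ASPECT=ib, TOR=ra:
underlying: sigu-il-gb-er-r
1. 0 -> e / C _ C: inserts after position(s) 6, 7, 10: siguilegeberer
2. f -> v, k -> g, p -> b, s -> z, t -> d / V _ V: no change
surface: siguilegeberer

cell CASE=pa, GRD=em, ASPECT=ma, TOR=ib:
underlying: sigu-zev-ab-do-te
1. 0 -> e / C _ C: inserts after position(s) 9: siguzevabedote
2. f -> v, k -> g, p -> b, s -> z, t -> d / V _ V: fires at position(s) 13: siguzevabedode
surface: siguzevabedode


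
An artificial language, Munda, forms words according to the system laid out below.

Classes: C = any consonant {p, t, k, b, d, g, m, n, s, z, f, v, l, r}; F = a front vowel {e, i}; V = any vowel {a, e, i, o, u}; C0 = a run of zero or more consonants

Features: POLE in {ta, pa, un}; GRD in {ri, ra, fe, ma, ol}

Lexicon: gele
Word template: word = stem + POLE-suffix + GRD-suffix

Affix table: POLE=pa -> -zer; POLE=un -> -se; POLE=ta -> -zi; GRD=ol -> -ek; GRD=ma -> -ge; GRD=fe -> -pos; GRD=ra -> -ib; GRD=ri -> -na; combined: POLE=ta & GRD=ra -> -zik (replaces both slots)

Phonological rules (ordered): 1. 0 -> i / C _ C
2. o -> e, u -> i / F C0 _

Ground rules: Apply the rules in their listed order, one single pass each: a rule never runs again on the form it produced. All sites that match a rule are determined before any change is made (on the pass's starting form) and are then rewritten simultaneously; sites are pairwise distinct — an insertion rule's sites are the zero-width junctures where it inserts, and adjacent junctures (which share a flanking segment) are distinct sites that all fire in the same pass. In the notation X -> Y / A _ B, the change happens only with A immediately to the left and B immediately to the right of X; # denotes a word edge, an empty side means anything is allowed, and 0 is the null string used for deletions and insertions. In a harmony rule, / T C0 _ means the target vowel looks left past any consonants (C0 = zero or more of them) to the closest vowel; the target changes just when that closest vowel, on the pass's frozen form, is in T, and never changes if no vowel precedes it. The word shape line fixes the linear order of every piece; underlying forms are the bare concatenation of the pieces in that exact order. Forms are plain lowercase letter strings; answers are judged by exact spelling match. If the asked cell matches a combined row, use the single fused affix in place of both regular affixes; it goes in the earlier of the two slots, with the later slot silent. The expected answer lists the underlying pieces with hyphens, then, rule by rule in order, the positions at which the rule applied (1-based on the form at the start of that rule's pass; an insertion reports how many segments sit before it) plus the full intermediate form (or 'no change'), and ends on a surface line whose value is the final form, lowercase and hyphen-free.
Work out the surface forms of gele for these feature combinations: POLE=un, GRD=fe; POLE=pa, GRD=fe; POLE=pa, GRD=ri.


cell POLE=un, GRD=fe:
underlying: gele-se-pos
1. 0 -> i / C _ C: no change
2. o -> e, u -> i / F C0 _: fires at position(s) 8: gelesepes
surface: gelesepes

cell POLE=pa, GRD=fe:
underlying: gele-zer-pos
1. 0 -> i / C _ C: inserts after position(s) 7: gelezeripos
2. o -> e, u -> i / F C0 _: fires at position(s) 10: gelezeripes
surface: gelezeripes

cell POLE=pa, GRD=ri:
underlying: gele-zer-na
1. 0 -> i / C _ C: inserts after position(s) 7: gelezerina
2. o -> e, u -> i / F C0 _: no change
surface: gelezerina


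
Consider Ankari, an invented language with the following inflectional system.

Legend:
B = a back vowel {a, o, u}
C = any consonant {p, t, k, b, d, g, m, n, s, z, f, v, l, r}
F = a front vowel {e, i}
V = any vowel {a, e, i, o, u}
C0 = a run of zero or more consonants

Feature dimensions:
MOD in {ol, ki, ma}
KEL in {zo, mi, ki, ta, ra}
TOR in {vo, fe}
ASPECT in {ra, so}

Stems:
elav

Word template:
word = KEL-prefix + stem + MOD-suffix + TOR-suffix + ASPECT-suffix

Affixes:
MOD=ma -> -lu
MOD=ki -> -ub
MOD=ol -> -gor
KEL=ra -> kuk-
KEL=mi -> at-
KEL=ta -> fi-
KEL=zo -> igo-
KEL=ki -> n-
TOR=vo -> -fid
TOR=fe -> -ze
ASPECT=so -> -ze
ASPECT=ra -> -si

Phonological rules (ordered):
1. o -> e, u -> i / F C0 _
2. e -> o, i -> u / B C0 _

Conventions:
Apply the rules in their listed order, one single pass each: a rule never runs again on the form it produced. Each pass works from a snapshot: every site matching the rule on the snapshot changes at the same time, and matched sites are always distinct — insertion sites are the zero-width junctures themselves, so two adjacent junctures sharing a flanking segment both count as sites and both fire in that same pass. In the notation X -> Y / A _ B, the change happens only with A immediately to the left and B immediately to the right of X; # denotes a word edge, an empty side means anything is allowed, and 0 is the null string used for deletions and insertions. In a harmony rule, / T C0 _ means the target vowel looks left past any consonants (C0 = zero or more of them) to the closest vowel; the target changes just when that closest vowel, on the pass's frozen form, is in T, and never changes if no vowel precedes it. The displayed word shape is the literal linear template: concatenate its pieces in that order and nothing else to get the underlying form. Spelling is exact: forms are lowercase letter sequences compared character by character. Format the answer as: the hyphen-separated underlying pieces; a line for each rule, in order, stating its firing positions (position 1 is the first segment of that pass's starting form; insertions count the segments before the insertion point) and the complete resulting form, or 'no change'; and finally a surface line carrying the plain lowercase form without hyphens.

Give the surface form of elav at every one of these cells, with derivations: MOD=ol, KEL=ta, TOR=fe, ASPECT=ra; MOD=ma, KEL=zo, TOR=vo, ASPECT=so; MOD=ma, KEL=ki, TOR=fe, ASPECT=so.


cell MOD=ol, KEL=ta, TOR=fe, ASPECT=ra:
underlying: fi-elav-gor-ze-si
1. o -> e, u -> i / F C0 _: no change
2. e -> o, i -> u / B C0 _: fires at position(s) 11: fielavgorzosi
surface: fielavgorzosi

cell MOD=ma, KEL=zo, TOR=vo, ASPECT=so:
underlying: igo-elav-lu-fid-ze
1. o -> e, u -> i / F C0 _: fires at position(s) 3: igeelavlufidze
2. e -> o, i -> u / B C0 _: fires at position(s) 11: igeelavlufudze
surface: igeelavlufudze

cell MOD=ma, KEL=ki, TOR=fe, ASPECT=so:
underlying: n-elav-lu-ze-ze
1. o -> e, u -> i / F C0 _: no change
2. e -> o, i -> u / B C0 _: fires at position(s) 9: nelavluzoze
surface: nelavluzoze


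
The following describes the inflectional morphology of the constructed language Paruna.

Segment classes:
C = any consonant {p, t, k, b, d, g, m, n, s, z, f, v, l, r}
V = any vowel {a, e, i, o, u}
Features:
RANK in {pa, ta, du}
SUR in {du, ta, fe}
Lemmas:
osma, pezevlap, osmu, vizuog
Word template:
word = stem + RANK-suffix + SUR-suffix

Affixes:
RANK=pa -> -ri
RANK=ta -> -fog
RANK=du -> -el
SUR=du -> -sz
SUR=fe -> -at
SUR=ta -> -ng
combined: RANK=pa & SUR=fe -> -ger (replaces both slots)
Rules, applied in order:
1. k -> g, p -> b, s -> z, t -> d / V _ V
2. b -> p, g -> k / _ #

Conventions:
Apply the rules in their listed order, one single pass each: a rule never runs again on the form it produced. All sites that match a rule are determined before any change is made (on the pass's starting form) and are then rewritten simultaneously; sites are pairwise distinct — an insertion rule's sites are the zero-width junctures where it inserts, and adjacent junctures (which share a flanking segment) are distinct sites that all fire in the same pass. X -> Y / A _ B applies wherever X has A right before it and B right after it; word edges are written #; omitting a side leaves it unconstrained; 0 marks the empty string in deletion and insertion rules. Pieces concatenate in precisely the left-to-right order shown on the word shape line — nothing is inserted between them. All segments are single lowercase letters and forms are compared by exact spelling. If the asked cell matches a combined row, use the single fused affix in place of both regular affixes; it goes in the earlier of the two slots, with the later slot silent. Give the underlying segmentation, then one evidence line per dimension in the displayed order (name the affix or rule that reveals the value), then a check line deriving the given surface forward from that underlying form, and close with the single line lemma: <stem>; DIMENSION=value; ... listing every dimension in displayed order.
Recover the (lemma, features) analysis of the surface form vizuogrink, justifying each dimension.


underlying: vizuog-ri-ng
RANK=pa - signalled by the affix -ri
SUR=ta - signalled by the affix -ng
check: vizuogring -> vizuogring -> vizuogrink
lemma: vizuog; RANK=pa; SUR=ta


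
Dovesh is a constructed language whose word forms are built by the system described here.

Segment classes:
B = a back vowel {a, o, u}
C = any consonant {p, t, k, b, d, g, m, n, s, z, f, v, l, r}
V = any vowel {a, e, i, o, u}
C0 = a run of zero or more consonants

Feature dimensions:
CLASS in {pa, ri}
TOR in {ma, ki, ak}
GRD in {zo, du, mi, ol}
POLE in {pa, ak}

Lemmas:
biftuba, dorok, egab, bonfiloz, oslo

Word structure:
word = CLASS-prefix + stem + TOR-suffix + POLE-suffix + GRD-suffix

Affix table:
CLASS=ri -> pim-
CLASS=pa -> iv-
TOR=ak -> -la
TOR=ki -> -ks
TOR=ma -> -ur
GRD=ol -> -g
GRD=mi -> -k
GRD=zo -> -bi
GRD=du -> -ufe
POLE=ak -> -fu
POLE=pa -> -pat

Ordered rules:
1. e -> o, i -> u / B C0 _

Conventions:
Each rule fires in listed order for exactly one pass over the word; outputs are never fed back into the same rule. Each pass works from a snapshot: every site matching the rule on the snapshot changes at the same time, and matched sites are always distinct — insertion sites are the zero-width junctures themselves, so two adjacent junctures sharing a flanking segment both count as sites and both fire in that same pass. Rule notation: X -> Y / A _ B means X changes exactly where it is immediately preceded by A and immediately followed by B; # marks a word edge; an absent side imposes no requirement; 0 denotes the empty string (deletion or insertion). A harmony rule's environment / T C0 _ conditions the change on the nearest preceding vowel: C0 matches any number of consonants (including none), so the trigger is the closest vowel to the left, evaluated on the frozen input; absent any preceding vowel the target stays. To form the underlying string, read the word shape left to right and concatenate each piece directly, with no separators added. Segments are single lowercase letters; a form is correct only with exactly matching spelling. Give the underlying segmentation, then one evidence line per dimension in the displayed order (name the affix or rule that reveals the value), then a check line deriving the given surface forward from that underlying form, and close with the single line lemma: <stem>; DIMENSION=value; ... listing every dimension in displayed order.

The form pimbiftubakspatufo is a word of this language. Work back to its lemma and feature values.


underlying: pim-biftuba-ks-pat-ufe
CLASS=ri - signalled by the affix pim-
TOR=ki - signalled by the affix -ks
GRD=du - signalled by the affix -ufe
POLE=pa - signalled by the affix -pat
check: pimbiftubakspatufe -> pimbiftubakspatufo
lemma: biftuba; CLASS=ri; TOR=ki; GRD=du; POLE=pa


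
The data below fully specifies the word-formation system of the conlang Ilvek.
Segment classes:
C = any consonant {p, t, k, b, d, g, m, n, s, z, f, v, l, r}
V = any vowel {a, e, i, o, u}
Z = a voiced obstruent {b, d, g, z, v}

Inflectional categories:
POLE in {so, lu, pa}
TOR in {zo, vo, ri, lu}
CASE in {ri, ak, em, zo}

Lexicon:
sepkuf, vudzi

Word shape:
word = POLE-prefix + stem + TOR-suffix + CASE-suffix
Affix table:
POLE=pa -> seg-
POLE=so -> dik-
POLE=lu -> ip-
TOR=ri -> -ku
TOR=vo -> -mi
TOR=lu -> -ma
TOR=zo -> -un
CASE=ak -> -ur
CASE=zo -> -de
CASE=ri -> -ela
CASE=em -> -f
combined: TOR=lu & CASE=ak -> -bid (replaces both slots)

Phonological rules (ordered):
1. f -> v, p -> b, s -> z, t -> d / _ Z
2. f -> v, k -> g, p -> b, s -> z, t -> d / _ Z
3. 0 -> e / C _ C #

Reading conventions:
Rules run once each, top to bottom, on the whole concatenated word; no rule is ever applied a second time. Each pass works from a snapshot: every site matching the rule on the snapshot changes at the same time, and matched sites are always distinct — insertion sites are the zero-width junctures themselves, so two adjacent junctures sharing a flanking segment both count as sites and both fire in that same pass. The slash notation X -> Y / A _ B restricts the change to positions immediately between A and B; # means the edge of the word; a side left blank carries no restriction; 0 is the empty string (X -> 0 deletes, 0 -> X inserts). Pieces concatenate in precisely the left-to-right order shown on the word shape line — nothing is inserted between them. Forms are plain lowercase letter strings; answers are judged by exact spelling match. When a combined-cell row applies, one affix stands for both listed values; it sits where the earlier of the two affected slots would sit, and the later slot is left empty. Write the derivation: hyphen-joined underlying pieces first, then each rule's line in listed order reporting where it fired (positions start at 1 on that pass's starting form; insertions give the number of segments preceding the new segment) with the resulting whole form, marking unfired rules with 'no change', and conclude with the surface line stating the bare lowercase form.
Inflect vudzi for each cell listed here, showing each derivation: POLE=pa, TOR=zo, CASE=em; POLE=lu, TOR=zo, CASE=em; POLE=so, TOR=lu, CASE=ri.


cell POLE=pa, TOR=zo, CASE=em:
underlying: seg-vudzi-un-f
1. f -> v, p -> b, s -> z, t -> d / _ Z: no change
2. f -> v, k -> g, p -> b, s -> z, t -> d / _ Z: no change
3. 0 -> e / C _ C #: inserts after position(s) 10: segvudziunef
surface: segvudziunef

cell POLE=lu, TOR=zo, CASE=em:
underlying: ip-vudzi-un-f
1. f -> v, p -> b, s -> z, t -> d / _ Z: fires at position(s) 2: ibvudziunf
2. f -> v, k -> g, p -> b, s -> z, t -> d / _ Z: no change
3. 0 -> e / C _ C #: inserts after position(s) 9: ibvudziunef
surface: ibvudziunef

cell POLE=so, TOR=lu, CASE=ri:
underlying: dik-vudzi-ma-ela
1. f -> v, p -> b, s -> z, t -> d / _ Z: no change
2. f -> v, k -> g, p -> b, s -> z, t -> d / _ Z: fires at position(s) 3: digvudzimaela
3. 0 -> e / C _ C #: no change
surface: digvudzimaela


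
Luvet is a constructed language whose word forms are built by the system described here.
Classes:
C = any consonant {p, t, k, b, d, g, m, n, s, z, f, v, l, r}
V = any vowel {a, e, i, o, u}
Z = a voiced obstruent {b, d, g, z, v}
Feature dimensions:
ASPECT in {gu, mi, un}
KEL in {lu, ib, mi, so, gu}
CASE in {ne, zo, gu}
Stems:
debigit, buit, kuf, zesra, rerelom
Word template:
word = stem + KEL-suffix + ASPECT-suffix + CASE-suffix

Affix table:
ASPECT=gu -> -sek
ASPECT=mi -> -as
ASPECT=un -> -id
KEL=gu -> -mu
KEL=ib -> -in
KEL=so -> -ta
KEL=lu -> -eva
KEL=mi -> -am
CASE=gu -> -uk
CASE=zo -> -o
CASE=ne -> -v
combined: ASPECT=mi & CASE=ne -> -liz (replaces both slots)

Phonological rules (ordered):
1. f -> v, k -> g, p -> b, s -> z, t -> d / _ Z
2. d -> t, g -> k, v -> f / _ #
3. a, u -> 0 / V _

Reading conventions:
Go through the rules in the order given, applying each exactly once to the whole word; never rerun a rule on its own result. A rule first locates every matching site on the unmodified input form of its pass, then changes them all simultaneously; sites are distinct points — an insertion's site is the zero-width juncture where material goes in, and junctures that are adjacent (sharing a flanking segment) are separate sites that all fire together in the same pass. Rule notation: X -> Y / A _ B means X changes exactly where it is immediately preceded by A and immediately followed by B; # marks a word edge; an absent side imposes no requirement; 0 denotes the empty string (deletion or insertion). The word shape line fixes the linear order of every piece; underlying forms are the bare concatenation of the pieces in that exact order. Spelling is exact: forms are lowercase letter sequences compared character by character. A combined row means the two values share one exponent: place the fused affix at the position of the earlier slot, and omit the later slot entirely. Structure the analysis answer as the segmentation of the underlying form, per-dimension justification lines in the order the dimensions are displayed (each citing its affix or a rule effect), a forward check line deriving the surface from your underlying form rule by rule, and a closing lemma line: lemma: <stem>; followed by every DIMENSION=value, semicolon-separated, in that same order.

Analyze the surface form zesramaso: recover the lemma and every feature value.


underlying: zesra-am-as-o
ASPECT=mi - signalled by the affix -as
KEL=mi - signalled by the affix -am
CASE=zo - signalled by the affix -o
check: zesraamaso -> zesraamaso -> zesraamaso -> zesramaso
lemma: zesra; ASPECT=mi; KEL=mi; CASE=zo


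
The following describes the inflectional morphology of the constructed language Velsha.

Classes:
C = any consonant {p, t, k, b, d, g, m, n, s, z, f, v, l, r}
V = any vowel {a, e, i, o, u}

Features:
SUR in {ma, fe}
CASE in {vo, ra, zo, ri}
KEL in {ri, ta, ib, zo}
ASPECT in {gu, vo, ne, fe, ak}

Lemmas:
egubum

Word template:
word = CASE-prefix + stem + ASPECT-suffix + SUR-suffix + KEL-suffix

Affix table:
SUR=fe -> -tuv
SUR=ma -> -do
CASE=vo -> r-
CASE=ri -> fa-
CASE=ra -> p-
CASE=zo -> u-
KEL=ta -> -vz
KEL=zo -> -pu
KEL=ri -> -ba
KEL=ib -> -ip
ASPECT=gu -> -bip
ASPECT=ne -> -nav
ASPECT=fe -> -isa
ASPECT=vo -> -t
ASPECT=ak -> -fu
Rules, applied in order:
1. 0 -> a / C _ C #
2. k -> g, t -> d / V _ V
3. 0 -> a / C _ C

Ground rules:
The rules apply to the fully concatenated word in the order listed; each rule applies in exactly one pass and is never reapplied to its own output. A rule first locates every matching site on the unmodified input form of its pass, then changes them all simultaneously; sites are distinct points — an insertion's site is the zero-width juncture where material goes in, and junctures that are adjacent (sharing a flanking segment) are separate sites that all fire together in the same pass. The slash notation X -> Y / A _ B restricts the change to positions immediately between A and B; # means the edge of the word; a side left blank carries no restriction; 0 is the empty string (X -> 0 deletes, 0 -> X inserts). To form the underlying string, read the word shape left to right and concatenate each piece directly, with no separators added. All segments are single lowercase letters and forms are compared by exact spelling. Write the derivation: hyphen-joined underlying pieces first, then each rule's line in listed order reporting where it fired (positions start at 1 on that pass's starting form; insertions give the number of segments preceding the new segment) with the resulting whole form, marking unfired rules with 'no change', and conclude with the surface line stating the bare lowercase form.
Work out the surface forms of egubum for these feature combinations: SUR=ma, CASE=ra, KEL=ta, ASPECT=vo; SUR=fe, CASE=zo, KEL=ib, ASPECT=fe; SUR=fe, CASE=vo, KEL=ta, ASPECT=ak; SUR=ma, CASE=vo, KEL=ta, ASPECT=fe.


cell SUR=ma, CASE=ra, KEL=ta, ASPECT=vo:
underlying: p-egubum-t-do-vz
1. 0 -> a / C _ C #: inserts after position(s) 11: pegubumtdovaz
2. k -> g, t -> d / V _ V: no change
3. 0 -> a / C _ C: inserts after position(s) 7, 8: pegubumatadovaz
surface: pegubumatadovaz

cell SUR=fe, CASE=zo, KEL=ib, ASPECT=fe:
underlying: u-egubum-isa-tuv-ip
1. 0 -> a / C _ C #: no change
2. k -> g, t -> d / V _ V: fires at position(s) 11: uegubumisaduvip
3. 0 -> a / C _ C: no change
surface: uegubumisaduvip

cell SUR=fe, CASE=vo, KEL=ta, ASPECT=ak:
underlying: r-egubum-fu-tuv-vz
1. 0 -> a / C _ C #: inserts after position(s) 13: regubumfutuvvaz
2. k -> g, t -> d / V _ V: fires at position(s) 10: regubumfuduvvaz
3. 0 -> a / C _ C: inserts after position(s) 7, 12: regubumafuduvavaz
surface: regubumafuduvavaz

cell SUR=ma, CASE=vo, KEL=ta, ASPECT=fe:
underlying: r-egubum-isa-do-vz
1. 0 -> a / C _ C #: inserts after position(s) 13: regubumisadovaz
2. k -> g, t -> d / V _ V: no change
3. 0 -> a / C _ C: no change
surface: regubumisadovaz


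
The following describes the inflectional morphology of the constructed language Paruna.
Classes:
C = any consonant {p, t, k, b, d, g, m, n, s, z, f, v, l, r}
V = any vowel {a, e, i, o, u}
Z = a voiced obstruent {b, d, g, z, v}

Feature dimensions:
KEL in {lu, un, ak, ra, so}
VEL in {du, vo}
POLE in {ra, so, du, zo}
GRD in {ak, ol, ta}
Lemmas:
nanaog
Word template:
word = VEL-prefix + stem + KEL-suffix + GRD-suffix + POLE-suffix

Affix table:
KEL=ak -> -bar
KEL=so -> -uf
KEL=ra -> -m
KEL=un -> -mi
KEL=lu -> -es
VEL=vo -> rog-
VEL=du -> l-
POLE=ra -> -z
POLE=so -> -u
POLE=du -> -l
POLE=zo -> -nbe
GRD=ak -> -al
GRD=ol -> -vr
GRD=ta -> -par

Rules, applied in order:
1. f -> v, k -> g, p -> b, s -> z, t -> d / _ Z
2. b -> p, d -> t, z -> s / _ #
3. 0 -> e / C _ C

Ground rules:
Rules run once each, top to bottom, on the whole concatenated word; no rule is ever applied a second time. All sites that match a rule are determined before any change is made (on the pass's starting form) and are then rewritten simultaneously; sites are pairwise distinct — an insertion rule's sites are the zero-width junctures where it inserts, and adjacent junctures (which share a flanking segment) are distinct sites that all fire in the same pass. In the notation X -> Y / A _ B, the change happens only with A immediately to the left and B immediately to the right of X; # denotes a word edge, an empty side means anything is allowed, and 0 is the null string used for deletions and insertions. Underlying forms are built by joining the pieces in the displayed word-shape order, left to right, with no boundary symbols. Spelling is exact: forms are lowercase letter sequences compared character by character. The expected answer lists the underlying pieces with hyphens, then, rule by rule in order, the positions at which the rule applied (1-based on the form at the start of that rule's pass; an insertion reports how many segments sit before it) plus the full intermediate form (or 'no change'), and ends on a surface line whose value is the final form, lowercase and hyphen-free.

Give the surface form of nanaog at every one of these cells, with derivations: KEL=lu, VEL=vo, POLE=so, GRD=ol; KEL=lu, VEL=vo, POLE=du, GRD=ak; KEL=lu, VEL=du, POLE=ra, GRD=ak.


cell KEL=lu, VEL=vo, POLE=so, GRD=ol:
underlying: rog-nanaog-es-vr-u
1. f -> v, k -> g, p -> b, s -> z, t -> d / _ Z: fires at position(s) 11: rognanaogezvru
2. b -> p, d -> t, z -> s / _ #: no change
3. 0 -> e / C _ C: inserts after position(s) 3, 11, 12: rogenanaogezeveru
surface: rogenanaogezeveru

cell KEL=lu, VEL=vo, POLE=du, GRD=ak:
underlying: rog-nanaog-es-al-l
1. f -> v, k -> g, p -> b, s -> z, t -> d / _ Z: no change
2. b -> p, d -> t, z -> s / _ #: no change
3. 0 -> e / C _ C: inserts after position(s) 3, 13: rogenanaogesalel
surface: rogenanaogesalel

cell KEL=lu, VEL=du, POLE=ra, GRD=ak:
underlying: l-nanaog-es-al-z
1. f -> v, k -> g, p -> b, s -> z, t -> d / _ Z: no change
2. b -> p, d -> t, z -> s / _ #: fires at position(s) 12: lnanaogesals
3. 0 -> e / C _ C: inserts after position(s) 1, 11: lenanaogesales
surface: lenanaogesales


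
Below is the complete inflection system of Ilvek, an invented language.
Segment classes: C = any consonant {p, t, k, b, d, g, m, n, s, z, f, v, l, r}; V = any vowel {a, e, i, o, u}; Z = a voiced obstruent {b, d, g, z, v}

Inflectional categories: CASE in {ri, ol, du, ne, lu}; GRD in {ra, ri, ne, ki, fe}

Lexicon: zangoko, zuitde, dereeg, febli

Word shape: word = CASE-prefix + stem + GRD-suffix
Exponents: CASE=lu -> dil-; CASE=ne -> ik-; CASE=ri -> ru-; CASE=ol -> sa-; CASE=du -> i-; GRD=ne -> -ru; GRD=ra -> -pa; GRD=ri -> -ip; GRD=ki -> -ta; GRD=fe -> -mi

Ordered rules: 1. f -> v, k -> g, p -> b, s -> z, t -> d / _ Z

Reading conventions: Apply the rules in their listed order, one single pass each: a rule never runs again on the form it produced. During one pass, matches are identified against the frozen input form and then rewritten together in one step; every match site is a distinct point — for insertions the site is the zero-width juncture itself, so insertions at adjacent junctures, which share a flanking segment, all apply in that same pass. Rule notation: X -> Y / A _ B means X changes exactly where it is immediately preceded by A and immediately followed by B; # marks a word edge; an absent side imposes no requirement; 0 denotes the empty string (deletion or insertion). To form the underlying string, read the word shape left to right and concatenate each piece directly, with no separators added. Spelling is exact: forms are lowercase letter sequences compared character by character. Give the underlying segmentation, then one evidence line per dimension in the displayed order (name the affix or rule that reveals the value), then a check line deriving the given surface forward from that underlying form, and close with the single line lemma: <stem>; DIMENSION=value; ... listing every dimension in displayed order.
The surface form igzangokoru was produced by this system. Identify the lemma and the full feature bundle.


underlying: ik-zangoko-ru
CASE=ne - signalled by the affix ik-
GRD=ne - signalled by the affix -ru
check: ikzangokoru -> igzangokoru
lemma: zangoko; CASE=ne; GRD=ne
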